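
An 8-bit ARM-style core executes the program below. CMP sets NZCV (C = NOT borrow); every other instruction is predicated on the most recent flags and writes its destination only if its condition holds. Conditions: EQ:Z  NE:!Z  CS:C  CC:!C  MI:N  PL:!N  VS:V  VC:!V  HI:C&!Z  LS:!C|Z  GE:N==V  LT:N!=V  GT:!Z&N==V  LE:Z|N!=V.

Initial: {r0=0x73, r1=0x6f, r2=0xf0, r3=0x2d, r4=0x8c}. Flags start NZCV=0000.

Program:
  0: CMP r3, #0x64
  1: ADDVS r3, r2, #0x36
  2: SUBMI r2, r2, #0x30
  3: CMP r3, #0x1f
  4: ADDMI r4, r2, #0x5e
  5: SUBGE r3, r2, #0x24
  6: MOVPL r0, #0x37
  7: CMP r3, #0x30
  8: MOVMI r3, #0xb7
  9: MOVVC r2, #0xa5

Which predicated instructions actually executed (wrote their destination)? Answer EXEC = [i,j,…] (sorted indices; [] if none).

EXEC = [2,5,6]

0: ✓ CMP  NZCV=1000
1: · ADDVS
2: ✓ SUBMI  r2←0xc0
3: ✓ CMP  NZCV=0010
4: · ADDMI
5: ✓ SUBGE  r3←0x9c
6: ✓ MOVPL  r0←0x37
7: ✓ CMP  NZCV=0011
8: · MOVMI
9: · MOVVC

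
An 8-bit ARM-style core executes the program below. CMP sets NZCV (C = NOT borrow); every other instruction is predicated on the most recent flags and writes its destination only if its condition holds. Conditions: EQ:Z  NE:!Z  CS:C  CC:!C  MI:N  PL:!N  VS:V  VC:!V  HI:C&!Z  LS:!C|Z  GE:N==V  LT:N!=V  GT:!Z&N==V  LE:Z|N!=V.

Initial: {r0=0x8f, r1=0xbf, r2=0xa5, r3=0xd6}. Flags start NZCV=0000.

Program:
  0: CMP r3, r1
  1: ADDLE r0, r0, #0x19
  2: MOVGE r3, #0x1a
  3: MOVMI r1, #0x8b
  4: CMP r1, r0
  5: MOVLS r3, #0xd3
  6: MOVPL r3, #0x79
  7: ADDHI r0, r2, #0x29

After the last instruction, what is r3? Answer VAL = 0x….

VAL = 0x79

[0] flags=0010 → (cmp)
[1] flags=0010 LE?F → skip
[2] flags=0010 GE?T → r3=0x1a
[3] flags=0010 MI?F → skip
[4] flags=0010 → (cmp)
[5] flags=0010 LS?F → skip
[6] flags=0010 PL?T → r3=0x79
[7] flags=0010 HI?T → r0=0xce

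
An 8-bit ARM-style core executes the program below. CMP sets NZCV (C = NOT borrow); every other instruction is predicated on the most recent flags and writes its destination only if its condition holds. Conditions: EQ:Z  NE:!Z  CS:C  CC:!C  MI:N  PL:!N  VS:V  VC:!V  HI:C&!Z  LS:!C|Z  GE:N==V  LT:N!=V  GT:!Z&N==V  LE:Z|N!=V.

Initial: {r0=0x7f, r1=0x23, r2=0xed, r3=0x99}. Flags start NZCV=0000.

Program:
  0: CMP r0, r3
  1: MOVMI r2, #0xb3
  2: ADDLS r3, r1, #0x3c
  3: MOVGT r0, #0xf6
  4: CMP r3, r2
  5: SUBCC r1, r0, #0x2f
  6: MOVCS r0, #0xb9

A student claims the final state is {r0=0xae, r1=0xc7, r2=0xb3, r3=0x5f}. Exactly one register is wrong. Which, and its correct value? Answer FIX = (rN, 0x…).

0: ✓ CMP  NZCV=1001
1: ✓ MOVMI  r2←0xb3
2: ✓ ADDLS  r3←0x5f
3: ✓ MOVGT  r0←0xf6
4: ✓ CMP  NZCV=1001
5: ✓ SUBCC  r1←0xc7
6: · MOVCS

FIX = (r0, 0xf6)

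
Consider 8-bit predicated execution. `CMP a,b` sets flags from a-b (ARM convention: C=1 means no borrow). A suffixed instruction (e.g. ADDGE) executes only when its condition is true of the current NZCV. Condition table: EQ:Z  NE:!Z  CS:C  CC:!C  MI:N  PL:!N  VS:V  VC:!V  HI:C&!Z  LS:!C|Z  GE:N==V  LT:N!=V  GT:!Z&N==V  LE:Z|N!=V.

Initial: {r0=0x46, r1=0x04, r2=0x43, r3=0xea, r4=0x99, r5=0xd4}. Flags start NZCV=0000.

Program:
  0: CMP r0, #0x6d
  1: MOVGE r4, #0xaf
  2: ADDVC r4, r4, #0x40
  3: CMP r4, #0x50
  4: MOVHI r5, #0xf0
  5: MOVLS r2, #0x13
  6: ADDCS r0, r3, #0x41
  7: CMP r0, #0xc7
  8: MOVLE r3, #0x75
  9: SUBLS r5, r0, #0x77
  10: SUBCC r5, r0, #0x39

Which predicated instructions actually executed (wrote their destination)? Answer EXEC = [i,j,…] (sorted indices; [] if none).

EXEC = [2,4,6,9,10]

[0] flags=1000 → (cmp)
[1] flags=1000 GE?F → skip
[2] flags=1000 VC?T → r4=0xd9
[3] flags=1010 → (cmp)
[4] flags=1010 HI?T → r5=0xf0
[5] flags=1010 LS?F → skip
[6] flags=1010 CS?T → r0=0x2b
[7] flags=0000 → (cmp)
[8] flags=0000 LE?F → skip
[9] flags=0000 LS?T → r5=0xb4
[10] flags=0000 CC?T → r5=0xf2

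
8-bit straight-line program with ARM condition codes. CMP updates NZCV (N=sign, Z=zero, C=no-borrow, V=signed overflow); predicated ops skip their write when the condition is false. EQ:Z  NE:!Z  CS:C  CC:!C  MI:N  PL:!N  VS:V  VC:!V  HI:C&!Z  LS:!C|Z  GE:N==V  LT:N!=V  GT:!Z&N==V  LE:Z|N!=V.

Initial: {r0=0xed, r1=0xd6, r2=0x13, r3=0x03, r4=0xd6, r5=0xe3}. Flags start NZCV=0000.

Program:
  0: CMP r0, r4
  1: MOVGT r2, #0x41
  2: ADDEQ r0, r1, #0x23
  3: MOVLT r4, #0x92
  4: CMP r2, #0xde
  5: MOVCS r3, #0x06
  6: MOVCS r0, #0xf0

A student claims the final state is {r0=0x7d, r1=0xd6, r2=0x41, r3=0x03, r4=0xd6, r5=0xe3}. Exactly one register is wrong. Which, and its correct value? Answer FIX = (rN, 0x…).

FIX = (r0, 0xed)

0: ✓ CMP  NZCV=0010
1: ✓ MOVGT  r2←0x41
2: · ADDEQ
3: · MOVLT
4: ✓ CMP  NZCV=0000
5: · MOVCS
6: · MOVCS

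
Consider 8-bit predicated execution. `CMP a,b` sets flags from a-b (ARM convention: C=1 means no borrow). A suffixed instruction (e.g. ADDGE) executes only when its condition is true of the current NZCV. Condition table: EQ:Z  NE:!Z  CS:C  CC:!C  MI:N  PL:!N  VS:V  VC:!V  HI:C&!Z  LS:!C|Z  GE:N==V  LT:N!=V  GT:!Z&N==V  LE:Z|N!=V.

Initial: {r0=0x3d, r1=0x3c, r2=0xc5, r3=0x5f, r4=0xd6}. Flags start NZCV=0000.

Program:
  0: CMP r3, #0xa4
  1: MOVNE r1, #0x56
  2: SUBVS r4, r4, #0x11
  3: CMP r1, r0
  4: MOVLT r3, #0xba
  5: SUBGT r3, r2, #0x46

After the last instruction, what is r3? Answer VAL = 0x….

VAL = 0x7f

[0] flags=1001 → (cmp)
[1] flags=1001 NE?T → r1=0x56
[2] flags=1001 VS?T → r4=0xc5
[3] flags=0010 → (cmp)
[4] flags=0010 LT?F → skip
[5] flags=0010 GT?T → r3=0x7f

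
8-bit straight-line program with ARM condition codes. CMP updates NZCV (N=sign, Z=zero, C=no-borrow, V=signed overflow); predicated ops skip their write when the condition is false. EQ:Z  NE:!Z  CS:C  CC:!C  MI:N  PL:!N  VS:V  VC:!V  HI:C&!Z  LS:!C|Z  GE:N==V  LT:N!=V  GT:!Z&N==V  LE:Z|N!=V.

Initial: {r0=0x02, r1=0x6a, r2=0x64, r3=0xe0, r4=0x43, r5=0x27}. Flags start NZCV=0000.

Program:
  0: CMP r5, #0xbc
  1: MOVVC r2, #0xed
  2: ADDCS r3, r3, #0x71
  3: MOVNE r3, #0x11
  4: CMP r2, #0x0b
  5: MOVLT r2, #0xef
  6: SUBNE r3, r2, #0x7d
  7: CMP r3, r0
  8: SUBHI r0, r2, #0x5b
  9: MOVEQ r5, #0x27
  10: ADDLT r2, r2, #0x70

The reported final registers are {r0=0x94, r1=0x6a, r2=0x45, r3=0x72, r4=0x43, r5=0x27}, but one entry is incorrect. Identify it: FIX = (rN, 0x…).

0: ✓ CMP  NZCV=0000
1: ✓ MOVVC  r2←0xed
2: · ADDCS
3: ✓ MOVNE  r3←0x11
4: ✓ CMP  NZCV=1010
5: ✓ MOVLT  r2←0xef
6: ✓ SUBNE  r3←0x72
7: ✓ CMP  NZCV=0010
8: ✓ SUBHI  r0←0x94
9: · MOVEQ
10: · ADDLT

FIX = (r2, 0xef)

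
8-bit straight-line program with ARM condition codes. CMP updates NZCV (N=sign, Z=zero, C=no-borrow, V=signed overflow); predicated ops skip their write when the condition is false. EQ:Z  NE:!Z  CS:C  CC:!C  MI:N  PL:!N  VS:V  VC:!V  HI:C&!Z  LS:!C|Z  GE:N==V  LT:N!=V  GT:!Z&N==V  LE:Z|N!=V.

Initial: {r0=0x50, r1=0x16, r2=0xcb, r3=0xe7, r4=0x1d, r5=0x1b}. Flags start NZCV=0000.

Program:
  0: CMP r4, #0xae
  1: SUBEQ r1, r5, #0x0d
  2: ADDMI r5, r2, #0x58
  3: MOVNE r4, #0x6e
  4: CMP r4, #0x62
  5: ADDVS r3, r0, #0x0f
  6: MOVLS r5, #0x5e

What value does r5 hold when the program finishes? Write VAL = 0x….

VAL = 0x1b

[0] flags=0000 → (cmp)
[1] flags=0000 EQ?F → skip
[2] flags=0000 MI?F → skip
[3] flags=0000 NE?T → r4=0x6e
[4] flags=0010 → (cmp)
[5] flags=0010 VS?F → skip
[6] flags=0010 LS?F → skip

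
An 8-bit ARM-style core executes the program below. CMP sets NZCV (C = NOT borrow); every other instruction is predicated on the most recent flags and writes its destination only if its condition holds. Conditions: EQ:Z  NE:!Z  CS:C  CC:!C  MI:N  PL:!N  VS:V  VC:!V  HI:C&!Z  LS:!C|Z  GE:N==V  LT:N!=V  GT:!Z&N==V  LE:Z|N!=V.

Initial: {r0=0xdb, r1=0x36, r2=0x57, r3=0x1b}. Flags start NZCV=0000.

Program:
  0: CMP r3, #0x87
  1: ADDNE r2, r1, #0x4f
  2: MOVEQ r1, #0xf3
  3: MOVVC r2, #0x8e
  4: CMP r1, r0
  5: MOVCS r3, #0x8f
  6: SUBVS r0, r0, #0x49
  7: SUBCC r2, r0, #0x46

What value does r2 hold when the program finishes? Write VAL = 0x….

VAL = 0x95

[0] flags=1001 → (cmp)
[1] flags=1001 NE?T → r2=0x85
[2] flags=1001 EQ?F → skip
[3] flags=1001 VC?F → skip
[4] flags=0000 → (cmp)
[5] flags=0000 CS?F → skip
[6] flags=0000 VS?F → skip
[7] flags=0000 CC?T → r2=0x95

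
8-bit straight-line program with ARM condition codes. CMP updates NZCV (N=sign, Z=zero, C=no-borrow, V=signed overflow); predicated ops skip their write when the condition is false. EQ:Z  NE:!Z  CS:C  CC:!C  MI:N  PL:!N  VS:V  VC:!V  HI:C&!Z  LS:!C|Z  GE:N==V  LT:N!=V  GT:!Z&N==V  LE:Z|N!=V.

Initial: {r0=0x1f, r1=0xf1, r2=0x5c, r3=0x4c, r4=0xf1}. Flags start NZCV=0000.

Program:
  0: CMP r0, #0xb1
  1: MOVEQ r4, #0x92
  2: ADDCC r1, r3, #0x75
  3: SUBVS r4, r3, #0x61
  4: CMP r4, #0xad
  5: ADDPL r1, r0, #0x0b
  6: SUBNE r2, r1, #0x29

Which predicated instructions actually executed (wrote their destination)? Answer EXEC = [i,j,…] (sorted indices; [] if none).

[0] flags=0000 → (cmp)
[1] flags=0000 EQ?F → skip
[2] flags=0000 CC?T → r1=0xc1
[3] flags=0000 VS?F → skip
[4] flags=0010 → (cmp)
[5] flags=0010 PL?T → r1=0x2a
[6] flags=0010 NE?T → r2=0x01

EXEC = [2,5,6]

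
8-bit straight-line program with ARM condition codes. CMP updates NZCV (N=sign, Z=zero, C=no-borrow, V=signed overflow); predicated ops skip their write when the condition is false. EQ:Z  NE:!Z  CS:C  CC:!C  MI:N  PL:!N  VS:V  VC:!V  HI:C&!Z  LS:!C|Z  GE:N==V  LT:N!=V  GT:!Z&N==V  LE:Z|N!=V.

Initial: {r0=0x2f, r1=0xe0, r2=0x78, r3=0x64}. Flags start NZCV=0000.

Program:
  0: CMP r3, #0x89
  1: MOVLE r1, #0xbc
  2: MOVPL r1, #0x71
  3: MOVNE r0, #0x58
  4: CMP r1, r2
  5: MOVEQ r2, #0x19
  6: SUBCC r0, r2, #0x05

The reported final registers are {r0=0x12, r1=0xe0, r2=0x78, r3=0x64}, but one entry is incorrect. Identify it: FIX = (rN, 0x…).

FIX = (r0, 0x58)

[0] flags=1001 → (cmp)
[1] flags=1001 LE?F → skip
[2] flags=1001 PL?F → skip
[3] flags=1001 NE?T → r0=0x58
[4] flags=0011 → (cmp)
[5] flags=0011 EQ?F → skip
[6] flags=0011 CC?F → skip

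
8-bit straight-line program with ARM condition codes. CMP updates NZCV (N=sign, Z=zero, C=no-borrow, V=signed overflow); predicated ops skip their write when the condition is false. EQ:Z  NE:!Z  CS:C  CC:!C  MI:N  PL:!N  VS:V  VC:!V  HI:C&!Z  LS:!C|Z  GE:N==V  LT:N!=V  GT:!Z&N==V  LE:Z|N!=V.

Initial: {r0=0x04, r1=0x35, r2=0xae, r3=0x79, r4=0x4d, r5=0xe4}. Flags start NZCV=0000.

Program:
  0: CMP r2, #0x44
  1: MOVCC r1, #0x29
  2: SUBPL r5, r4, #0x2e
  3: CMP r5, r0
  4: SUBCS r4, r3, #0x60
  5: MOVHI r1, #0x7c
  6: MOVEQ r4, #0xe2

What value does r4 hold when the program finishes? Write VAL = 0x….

VAL = 0x19

0: ✓ CMP  NZCV=0011
1: · MOVCC
2: ✓ SUBPL  r5←0x1f
3: ✓ CMP  NZCV=0010
4: ✓ SUBCS  r4←0x19
5: ✓ MOVHI  r1←0x7c
6: · MOVEQ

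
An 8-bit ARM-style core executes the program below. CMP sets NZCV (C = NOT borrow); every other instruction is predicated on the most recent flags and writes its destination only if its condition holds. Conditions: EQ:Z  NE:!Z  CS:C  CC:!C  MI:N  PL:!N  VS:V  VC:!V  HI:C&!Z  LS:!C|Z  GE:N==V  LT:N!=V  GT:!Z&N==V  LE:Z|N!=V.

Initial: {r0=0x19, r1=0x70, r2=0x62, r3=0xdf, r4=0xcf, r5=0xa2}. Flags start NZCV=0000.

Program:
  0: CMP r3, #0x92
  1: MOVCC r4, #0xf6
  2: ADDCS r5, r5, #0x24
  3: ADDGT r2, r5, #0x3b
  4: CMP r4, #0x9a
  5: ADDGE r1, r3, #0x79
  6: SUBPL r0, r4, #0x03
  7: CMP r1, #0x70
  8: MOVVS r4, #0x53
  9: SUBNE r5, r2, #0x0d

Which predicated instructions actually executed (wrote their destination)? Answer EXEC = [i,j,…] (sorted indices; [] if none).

0: ✓ CMP  NZCV=0010
1: · MOVCC
2: ✓ ADDCS  r5←0xc6
3: ✓ ADDGT  r2←0x01
4: ✓ CMP  NZCV=0010
5: ✓ ADDGE  r1←0x58
6: ✓ SUBPL  r0←0xcc
7: ✓ CMP  NZCV=1000
8: · MOVVS
9: ✓ SUBNE  r5←0xf4

EXEC = [2,3,5,6,9]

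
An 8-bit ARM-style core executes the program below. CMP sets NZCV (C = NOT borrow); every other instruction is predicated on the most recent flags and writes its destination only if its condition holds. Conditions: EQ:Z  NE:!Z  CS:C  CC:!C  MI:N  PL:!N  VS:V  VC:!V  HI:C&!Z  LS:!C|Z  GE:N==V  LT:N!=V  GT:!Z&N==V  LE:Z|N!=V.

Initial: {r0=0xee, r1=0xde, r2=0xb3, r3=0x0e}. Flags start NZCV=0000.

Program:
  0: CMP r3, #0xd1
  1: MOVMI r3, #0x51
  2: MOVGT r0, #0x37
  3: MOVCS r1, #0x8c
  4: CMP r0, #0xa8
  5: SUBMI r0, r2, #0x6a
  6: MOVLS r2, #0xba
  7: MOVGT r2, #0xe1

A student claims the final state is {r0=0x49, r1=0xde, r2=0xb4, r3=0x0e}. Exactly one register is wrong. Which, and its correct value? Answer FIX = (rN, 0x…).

FIX = (r2, 0xe1)

0: ✓ CMP  NZCV=0000
1: · MOVMI
2: ✓ MOVGT  r0←0x37
3: · MOVCS
4: ✓ CMP  NZCV=1001
5: ✓ SUBMI  r0←0x49
6: ✓ MOVLS  r2←0xba
7: ✓ MOVGT  r2←0xe1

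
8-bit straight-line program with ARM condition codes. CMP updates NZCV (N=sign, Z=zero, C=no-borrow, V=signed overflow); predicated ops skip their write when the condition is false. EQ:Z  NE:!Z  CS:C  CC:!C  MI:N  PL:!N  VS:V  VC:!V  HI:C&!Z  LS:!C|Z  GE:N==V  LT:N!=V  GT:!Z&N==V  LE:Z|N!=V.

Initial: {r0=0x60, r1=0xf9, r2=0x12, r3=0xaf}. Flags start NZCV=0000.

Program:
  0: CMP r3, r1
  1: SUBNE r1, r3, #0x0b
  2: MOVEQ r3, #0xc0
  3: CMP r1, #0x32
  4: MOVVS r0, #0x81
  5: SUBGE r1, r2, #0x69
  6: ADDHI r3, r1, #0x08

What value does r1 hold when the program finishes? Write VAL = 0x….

0: ✓ CMP  NZCV=1000
1: ✓ SUBNE  r1←0xa4
2: · MOVEQ
3: ✓ CMP  NZCV=0011
4: ✓ MOVVS  r0←0x81
5: · SUBGE
6: ✓ ADDHI  r3←0xac

VAL = 0xa4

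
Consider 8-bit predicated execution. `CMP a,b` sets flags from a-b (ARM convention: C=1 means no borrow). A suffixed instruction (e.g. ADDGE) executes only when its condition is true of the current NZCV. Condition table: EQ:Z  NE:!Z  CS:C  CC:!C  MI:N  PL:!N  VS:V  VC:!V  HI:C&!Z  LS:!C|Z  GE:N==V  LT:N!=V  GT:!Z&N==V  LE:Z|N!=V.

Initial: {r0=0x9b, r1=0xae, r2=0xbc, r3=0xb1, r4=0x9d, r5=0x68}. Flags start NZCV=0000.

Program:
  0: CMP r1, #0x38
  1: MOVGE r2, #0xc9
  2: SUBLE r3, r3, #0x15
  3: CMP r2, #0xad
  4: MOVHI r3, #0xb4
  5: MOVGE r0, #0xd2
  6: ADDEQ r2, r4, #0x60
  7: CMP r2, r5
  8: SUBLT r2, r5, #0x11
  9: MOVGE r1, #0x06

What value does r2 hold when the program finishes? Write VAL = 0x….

[0] flags=0011 → (cmp)
[1] flags=0011 GE?F → skip
[2] flags=0011 LE?T → r3=0x9c
[3] flags=0010 → (cmp)
[4] flags=0010 HI?T → r3=0xb4
[5] flags=0010 GE?T → r0=0xd2
[6] flags=0010 EQ?F → skip
[7] flags=0011 → (cmp)
[8] flags=0011 LT?T → r2=0x57
[9] flags=0011 GE?F → skip

VAL = 0x57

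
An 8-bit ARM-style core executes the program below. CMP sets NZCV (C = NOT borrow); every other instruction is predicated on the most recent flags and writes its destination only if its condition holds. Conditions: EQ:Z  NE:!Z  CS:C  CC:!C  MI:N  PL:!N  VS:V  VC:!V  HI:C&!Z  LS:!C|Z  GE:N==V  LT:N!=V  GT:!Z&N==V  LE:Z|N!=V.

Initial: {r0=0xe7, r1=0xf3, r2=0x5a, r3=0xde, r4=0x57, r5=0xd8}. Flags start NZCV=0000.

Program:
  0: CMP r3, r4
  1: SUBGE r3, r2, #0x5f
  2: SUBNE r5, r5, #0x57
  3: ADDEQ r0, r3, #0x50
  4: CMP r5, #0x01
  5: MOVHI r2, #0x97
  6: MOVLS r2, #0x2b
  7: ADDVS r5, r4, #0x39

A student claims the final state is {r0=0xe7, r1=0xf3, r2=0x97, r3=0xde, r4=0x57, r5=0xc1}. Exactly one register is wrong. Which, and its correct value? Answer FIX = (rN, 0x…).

FIX = (r5, 0x81)

0: ✓ CMP  NZCV=1010
1: · SUBGE
2: ✓ SUBNE  r5←0x81
3: · ADDEQ
4: ✓ CMP  NZCV=1010
5: ✓ MOVHI  r2←0x97
6: · MOVLS
7: · ADDVS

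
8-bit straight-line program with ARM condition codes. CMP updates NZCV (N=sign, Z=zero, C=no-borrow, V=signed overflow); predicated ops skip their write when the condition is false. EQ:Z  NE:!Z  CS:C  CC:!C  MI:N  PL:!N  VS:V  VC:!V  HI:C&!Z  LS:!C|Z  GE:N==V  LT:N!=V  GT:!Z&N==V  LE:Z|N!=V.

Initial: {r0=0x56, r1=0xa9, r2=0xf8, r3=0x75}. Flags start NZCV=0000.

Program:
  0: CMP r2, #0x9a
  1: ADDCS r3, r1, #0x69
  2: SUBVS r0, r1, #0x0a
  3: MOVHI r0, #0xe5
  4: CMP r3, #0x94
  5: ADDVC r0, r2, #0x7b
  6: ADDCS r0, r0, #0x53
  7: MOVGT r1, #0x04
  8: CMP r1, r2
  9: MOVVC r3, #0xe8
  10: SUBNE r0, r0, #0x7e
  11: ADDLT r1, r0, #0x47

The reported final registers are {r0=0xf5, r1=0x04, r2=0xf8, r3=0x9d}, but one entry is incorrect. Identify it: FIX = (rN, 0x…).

0: ✓ CMP  NZCV=0010
1: ✓ ADDCS  r3←0x12
2: · SUBVS
3: ✓ MOVHI  r0←0xe5
4: ✓ CMP  NZCV=0000
5: ✓ ADDVC  r0←0x73
6: · ADDCS
7: ✓ MOVGT  r1←0x04
8: ✓ CMP  NZCV=0000
9: ✓ MOVVC  r3←0xe8
10: ✓ SUBNE  r0←0xf5
11: · ADDLT

FIX = (r3, 0xe8)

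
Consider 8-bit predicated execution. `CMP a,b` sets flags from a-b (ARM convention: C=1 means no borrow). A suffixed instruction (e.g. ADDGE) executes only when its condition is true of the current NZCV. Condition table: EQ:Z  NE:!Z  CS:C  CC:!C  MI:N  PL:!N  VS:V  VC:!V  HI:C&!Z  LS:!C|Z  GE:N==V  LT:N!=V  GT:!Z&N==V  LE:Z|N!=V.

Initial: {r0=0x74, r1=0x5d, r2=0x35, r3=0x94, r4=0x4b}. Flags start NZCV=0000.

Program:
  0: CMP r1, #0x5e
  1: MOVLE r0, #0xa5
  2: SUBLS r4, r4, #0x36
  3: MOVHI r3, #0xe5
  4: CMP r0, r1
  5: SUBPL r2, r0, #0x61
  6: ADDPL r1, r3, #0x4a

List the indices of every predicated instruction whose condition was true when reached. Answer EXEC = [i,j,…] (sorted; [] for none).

EXEC = [1,2,5,6]

[0] flags=1000 → (cmp)
[1] flags=1000 LE?T → r0=0xa5
[2] flags=1000 LS?T → r4=0x15
[3] flags=1000 HI?F → skip
[4] flags=0011 → (cmp)
[5] flags=0011 PL?T → r2=0x44
[6] flags=0011 PL?T → r1=0xde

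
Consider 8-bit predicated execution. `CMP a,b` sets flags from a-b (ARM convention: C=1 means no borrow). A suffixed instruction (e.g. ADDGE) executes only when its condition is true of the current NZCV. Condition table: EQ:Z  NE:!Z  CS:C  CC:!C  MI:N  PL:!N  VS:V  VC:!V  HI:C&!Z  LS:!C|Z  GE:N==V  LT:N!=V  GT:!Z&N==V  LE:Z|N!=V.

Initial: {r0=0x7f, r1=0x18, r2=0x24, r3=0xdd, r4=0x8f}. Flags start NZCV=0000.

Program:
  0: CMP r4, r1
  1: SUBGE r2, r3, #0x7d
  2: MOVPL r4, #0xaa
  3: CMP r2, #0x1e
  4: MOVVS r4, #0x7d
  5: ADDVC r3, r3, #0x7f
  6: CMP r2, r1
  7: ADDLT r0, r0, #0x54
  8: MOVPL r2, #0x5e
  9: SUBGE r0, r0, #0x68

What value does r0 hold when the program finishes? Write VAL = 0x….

[0] flags=0011 → (cmp)
[1] flags=0011 GE?F → skip
[2] flags=0011 PL?T → r4=0xaa
[3] flags=0010 → (cmp)
[4] flags=0010 VS?F → skip
[5] flags=0010 VC?T → r3=0x5c
[6] flags=0010 → (cmp)
[7] flags=0010 LT?F → skip
[8] flags=0010 PL?T → r2=0x5e
[9] flags=0010 GE?T → r0=0x17

VAL = 0x17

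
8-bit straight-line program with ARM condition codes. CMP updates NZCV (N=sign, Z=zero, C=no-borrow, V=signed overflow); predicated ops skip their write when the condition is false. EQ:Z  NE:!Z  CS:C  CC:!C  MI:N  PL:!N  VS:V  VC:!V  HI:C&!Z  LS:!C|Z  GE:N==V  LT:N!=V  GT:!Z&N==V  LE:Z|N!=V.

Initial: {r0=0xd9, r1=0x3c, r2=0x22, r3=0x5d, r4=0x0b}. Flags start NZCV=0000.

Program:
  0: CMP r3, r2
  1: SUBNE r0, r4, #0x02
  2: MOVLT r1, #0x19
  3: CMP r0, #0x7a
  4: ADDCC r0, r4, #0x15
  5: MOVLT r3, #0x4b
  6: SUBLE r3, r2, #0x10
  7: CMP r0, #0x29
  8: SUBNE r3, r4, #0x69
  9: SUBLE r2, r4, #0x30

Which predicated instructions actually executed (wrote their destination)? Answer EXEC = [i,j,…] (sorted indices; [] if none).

EXEC = [1,4,5,6,8,9]

[0] flags=0010 → (cmp)
[1] flags=0010 NE?T → r0=0x09
[2] flags=0010 LT?F → skip
[3] flags=1000 → (cmp)
[4] flags=1000 CC?T → r0=0x20
[5] flags=1000 LT?T → r3=0x4b
[6] flags=1000 LE?T → r3=0x12
[7] flags=1000 → (cmp)
[8] flags=1000 NE?T → r3=0xa2
[9] flags=1000 LE?T → r2=0xdb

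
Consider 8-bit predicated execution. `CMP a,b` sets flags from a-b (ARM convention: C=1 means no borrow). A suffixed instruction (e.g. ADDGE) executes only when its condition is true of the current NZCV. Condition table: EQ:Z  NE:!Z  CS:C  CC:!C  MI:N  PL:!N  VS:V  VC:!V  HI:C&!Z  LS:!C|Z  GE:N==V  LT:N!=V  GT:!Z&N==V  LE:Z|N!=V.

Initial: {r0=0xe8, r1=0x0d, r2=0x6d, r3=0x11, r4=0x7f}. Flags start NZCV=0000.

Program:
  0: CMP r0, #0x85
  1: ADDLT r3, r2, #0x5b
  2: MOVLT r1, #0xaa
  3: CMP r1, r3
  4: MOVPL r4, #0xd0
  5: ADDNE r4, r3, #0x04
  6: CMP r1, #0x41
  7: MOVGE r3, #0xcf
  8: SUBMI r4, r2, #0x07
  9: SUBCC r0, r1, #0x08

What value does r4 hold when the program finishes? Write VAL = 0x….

0: ✓ CMP  NZCV=0010
1: · ADDLT
2: · MOVLT
3: ✓ CMP  NZCV=1000
4: · MOVPL
5: ✓ ADDNE  r4←0x15
6: ✓ CMP  NZCV=1000
7: · MOVGE
8: ✓ SUBMI  r4←0x66
9: ✓ SUBCC  r0←0x05

VAL = 0x66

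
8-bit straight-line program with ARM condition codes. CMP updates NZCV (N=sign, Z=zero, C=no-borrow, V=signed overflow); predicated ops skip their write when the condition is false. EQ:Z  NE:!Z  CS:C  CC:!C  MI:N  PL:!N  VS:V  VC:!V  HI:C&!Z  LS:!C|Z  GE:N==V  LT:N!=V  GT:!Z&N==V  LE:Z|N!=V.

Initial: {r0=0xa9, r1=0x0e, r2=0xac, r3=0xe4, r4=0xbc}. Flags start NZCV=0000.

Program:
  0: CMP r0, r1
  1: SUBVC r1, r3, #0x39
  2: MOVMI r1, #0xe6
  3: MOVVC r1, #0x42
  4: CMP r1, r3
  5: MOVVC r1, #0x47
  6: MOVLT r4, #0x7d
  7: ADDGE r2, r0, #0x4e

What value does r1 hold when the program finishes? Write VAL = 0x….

VAL = 0x47

[0] flags=1010 → (cmp)
[1] flags=1010 VC?T → r1=0xab
[2] flags=1010 MI?T → r1=0xe6
[3] flags=1010 VC?T → r1=0x42
[4] flags=0000 → (cmp)
[5] flags=0000 VC?T → r1=0x47
[6] flags=0000 LT?F → skip
[7] flags=0000 GE?T → r2=0xf7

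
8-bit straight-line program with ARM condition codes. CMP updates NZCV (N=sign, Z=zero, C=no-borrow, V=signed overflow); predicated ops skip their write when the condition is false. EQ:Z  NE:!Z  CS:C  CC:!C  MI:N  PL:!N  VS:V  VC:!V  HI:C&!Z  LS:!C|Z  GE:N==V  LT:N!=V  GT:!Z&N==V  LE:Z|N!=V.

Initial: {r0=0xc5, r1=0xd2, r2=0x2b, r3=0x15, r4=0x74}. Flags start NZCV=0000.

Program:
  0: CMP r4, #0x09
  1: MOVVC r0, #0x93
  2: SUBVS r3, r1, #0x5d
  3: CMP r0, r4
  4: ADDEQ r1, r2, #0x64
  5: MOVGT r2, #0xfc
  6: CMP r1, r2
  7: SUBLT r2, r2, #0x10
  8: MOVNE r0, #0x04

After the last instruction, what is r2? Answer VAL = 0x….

VAL = 0x1b

[0] flags=0010 → (cmp)
[1] flags=0010 VC?T → r0=0x93
[2] flags=0010 VS?F → skip
[3] flags=0011 → (cmp)
[4] flags=0011 EQ?F → skip
[5] flags=0011 GT?F → skip
[6] flags=1010 → (cmp)
[7] flags=1010 LT?T → r2=0x1b
[8] flags=1010 NE?T → r0=0x04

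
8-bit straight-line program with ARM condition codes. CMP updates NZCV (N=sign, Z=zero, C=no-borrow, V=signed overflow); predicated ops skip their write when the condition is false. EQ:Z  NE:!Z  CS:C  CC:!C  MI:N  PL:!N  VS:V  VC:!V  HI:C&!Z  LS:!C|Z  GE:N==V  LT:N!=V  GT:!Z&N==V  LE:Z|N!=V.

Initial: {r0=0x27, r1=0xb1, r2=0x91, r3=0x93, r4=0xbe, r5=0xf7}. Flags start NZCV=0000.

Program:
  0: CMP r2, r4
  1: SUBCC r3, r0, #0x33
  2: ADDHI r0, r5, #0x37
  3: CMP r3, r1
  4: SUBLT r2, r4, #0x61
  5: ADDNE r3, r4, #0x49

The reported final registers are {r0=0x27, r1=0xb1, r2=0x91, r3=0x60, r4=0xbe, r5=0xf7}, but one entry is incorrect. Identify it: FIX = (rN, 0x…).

FIX = (r3, 0x07)

0: ✓ CMP  NZCV=1000
1: ✓ SUBCC  r3←0xf4
2: · ADDHI
3: ✓ CMP  NZCV=0010
4: · SUBLT
5: ✓ ADDNE  r3←0x07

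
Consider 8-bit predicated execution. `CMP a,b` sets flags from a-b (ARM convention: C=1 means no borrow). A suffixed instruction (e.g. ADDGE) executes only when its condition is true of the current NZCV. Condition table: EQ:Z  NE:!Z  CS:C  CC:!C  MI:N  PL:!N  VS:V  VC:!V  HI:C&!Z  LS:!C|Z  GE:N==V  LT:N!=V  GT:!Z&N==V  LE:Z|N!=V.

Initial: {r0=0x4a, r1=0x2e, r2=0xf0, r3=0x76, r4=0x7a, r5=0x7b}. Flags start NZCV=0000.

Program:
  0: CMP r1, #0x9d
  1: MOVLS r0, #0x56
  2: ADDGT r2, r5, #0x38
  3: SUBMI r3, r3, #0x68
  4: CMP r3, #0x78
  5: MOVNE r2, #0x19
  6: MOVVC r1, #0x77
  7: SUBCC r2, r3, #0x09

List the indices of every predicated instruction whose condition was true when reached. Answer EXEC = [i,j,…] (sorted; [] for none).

EXEC = [1,2,3,5,6,7]

0: ✓ CMP  NZCV=1001
1: ✓ MOVLS  r0←0x56
2: ✓ ADDGT  r2←0xb3
3: ✓ SUBMI  r3←0x0e
4: ✓ CMP  NZCV=1000
5: ✓ MOVNE  r2←0x19
6: ✓ MOVVC  r1←0x77
7: ✓ SUBCC  r2←0x05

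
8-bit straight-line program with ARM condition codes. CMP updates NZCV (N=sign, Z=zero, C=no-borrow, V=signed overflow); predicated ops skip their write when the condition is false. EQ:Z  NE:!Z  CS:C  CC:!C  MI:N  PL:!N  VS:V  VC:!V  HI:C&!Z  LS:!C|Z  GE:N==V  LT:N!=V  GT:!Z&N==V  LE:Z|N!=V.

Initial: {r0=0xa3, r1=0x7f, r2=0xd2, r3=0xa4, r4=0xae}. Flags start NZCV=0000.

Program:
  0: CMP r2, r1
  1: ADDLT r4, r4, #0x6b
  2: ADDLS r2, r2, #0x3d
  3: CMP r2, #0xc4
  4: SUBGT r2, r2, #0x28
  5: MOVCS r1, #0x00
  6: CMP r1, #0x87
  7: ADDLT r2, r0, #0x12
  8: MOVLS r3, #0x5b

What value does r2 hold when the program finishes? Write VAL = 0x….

VAL = 0xaa

0: ✓ CMP  NZCV=0011
1: ✓ ADDLT  r4←0x19
2: · ADDLS
3: ✓ CMP  NZCV=0010
4: ✓ SUBGT  r2←0xaa
5: ✓ MOVCS  r1←0x00
6: ✓ CMP  NZCV=0000
7: · ADDLT
8: ✓ MOVLS  r3←0x5b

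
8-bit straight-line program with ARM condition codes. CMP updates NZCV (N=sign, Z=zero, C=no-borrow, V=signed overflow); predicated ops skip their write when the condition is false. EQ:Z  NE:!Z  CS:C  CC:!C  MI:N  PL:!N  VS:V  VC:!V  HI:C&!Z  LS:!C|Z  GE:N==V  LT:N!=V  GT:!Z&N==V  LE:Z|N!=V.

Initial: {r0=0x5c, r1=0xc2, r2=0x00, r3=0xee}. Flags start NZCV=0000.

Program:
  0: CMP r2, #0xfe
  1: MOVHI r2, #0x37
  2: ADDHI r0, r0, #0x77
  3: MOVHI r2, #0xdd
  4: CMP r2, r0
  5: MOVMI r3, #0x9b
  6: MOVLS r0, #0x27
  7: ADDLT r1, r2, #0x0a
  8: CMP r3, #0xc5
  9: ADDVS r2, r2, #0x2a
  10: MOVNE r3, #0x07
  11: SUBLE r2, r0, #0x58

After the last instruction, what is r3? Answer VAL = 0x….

0: ✓ CMP  NZCV=0000
1: · MOVHI
2: · ADDHI
3: · MOVHI
4: ✓ CMP  NZCV=1000
5: ✓ MOVMI  r3←0x9b
6: ✓ MOVLS  r0←0x27
7: ✓ ADDLT  r1←0x0a
8: ✓ CMP  NZCV=1000
9: · ADDVS
10: ✓ MOVNE  r3←0x07
11: ✓ SUBLE  r2←0xcf

VAL = 0x07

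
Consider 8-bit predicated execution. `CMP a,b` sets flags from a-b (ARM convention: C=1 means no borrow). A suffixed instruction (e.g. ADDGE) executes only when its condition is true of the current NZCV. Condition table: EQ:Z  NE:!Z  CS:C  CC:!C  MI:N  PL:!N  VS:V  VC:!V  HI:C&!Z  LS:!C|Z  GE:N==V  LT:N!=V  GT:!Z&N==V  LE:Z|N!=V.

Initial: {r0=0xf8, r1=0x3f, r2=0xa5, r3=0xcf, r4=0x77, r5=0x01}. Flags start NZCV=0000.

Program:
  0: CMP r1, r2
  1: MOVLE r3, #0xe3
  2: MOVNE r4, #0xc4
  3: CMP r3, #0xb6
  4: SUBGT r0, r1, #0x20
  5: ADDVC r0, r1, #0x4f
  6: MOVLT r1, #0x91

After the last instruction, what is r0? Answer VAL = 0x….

[0] flags=1001 → (cmp)
[1] flags=1001 LE?F → skip
[2] flags=1001 NE?T → r4=0xc4
[3] flags=0010 → (cmp)
[4] flags=0010 GT?T → r0=0x1f
[5] flags=0010 VC?T → r0=0x8e
[6] flags=0010 LT?F → skip

VAL = 0x8e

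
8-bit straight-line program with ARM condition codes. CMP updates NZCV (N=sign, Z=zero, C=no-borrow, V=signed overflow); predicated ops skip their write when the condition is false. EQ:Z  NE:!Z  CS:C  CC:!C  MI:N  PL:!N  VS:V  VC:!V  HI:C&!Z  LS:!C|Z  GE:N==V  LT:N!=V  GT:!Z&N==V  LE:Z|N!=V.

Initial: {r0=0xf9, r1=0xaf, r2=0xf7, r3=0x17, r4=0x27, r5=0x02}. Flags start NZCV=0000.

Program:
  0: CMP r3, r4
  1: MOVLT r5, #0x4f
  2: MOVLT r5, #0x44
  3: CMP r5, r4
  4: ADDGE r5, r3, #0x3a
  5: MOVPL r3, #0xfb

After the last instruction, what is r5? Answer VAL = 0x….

VAL = 0x51

[0] flags=1000 → (cmp)
[1] flags=1000 LT?T → r5=0x4f
[2] flags=1000 LT?T → r5=0x44
[3] flags=0010 → (cmp)
[4] flags=0010 GE?T → r5=0x51
[5] flags=0010 PL?T → r3=0xfb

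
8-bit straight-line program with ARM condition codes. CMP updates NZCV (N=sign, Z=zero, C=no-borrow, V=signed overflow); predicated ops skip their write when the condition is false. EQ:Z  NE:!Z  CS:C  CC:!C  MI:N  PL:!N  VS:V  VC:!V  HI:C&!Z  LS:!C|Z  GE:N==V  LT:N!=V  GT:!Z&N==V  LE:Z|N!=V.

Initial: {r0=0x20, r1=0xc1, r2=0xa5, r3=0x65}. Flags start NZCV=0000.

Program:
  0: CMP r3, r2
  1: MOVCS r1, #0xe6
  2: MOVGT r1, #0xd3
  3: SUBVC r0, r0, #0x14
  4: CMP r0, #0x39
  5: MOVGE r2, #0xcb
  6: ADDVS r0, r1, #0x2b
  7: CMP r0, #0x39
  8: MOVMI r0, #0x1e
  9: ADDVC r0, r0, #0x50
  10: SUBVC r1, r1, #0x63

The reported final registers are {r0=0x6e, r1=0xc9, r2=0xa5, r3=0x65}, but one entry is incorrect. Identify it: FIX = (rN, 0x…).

FIX = (r1, 0x70)

0: ✓ CMP  NZCV=1001
1: · MOVCS
2: ✓ MOVGT  r1←0xd3
3: · SUBVC
4: ✓ CMP  NZCV=1000
5: · MOVGE
6: · ADDVS
7: ✓ CMP  NZCV=1000
8: ✓ MOVMI  r0←0x1e
9: ✓ ADDVC  r0←0x6e
10: ✓ SUBVC  r1←0x70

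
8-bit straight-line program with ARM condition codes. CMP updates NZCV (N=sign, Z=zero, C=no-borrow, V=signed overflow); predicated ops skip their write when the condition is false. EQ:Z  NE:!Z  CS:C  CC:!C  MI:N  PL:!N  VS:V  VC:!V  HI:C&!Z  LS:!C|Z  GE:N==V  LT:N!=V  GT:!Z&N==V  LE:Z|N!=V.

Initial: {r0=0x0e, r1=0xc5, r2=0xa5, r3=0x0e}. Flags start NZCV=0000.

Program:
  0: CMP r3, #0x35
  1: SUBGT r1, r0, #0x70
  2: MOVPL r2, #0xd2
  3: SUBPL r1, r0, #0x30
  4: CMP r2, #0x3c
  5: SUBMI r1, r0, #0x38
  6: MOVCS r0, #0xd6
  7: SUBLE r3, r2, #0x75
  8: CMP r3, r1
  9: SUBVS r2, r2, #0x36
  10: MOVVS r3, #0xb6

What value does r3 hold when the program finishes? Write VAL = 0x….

VAL = 0x30

[0] flags=1000 → (cmp)
[1] flags=1000 GT?F → skip
[2] flags=1000 PL?F → skip
[3] flags=1000 PL?F → skip
[4] flags=0011 → (cmp)
[5] flags=0011 MI?F → skip
[6] flags=0011 CS?T → r0=0xd6
[7] flags=0011 LE?T → r3=0x30
[8] flags=0000 → (cmp)
[9] flags=0000 VS?F → skip
[10] flags=0000 VS?F → skip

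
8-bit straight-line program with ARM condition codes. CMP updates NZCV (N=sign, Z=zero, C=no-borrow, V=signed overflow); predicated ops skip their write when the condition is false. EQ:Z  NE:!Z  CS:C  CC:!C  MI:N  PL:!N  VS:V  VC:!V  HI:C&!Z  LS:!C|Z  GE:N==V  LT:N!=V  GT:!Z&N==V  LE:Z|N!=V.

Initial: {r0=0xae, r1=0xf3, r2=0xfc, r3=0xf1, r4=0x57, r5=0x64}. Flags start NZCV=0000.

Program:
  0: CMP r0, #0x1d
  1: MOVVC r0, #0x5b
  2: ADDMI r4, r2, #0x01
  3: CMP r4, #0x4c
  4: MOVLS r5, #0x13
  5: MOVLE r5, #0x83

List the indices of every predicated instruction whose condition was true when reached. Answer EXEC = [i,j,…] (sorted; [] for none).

EXEC = [1,2,5]

0: ✓ CMP  NZCV=1010
1: ✓ MOVVC  r0←0x5b
2: ✓ ADDMI  r4←0xfd
3: ✓ CMP  NZCV=1010
4: · MOVLS
5: ✓ MOVLE  r5←0x83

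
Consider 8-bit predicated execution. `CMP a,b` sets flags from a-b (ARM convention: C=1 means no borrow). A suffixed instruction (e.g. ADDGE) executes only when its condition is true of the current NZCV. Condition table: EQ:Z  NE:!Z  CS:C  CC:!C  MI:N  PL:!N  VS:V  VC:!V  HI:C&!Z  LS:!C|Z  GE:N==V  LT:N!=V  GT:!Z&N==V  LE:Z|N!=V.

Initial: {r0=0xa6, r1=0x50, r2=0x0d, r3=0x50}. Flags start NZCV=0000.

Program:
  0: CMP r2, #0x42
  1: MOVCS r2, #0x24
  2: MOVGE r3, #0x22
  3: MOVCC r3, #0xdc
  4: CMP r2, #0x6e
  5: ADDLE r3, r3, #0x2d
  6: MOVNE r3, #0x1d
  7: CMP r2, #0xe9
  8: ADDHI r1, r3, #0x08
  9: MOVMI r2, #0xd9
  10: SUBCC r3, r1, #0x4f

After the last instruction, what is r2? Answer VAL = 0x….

0: ✓ CMP  NZCV=1000
1: · MOVCS
2: · MOVGE
3: ✓ MOVCC  r3←0xdc
4: ✓ CMP  NZCV=1000
5: ✓ ADDLE  r3←0x09
6: ✓ MOVNE  r3←0x1d
7: ✓ CMP  NZCV=0000
8: · ADDHI
9: · MOVMI
10: ✓ SUBCC  r3←0x01

VAL = 0x0d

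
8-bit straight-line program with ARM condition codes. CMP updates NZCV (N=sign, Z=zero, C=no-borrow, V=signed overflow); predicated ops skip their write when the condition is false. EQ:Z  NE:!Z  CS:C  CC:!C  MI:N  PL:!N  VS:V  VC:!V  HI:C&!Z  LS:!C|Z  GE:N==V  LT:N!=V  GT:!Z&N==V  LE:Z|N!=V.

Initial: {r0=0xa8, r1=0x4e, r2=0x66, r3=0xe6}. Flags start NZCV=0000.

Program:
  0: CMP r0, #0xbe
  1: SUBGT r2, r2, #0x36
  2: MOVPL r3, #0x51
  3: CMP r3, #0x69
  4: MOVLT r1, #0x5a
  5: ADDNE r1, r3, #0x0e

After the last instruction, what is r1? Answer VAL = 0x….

[0] flags=1000 → (cmp)
[1] flags=1000 GT?F → skip
[2] flags=1000 PL?F → skip
[3] flags=0011 → (cmp)
[4] flags=0011 LT?T → r1=0x5a
[5] flags=0011 NE?T → r1=0xf4

VAL = 0xf4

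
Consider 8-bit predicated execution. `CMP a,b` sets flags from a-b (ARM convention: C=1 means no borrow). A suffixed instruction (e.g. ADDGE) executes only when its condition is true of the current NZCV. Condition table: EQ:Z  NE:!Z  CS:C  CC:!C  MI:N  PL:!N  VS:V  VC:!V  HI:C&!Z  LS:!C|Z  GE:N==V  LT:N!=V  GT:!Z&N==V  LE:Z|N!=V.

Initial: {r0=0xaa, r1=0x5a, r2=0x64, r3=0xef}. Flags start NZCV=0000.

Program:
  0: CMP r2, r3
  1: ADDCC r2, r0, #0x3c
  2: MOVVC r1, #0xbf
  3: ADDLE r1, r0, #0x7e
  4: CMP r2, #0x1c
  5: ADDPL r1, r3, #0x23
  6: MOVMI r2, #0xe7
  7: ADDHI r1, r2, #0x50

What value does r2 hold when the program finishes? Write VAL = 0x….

[0] flags=0000 → (cmp)
[1] flags=0000 CC?T → r2=0xe6
[2] flags=0000 VC?T → r1=0xbf
[3] flags=0000 LE?F → skip
[4] flags=1010 → (cmp)
[5] flags=1010 PL?F → skip
[6] flags=1010 MI?T → r2=0xe7
[7] flags=1010 HI?T → r1=0x37

VAL = 0xe7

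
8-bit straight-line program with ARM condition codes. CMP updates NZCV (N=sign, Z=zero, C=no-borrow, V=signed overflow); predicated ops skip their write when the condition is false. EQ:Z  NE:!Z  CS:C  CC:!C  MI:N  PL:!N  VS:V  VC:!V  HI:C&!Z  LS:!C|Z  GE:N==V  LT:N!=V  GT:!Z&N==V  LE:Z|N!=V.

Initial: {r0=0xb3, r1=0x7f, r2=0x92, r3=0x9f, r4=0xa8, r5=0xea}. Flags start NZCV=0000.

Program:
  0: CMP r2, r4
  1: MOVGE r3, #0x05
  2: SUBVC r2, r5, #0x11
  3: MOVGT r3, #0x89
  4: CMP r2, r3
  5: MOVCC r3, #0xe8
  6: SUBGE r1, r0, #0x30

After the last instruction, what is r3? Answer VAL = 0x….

[0] flags=1000 → (cmp)
[1] flags=1000 GE?F → skip
[2] flags=1000 VC?T → r2=0xd9
[3] flags=1000 GT?F → skip
[4] flags=0010 → (cmp)
[5] flags=0010 CC?F → skip
[6] flags=0010 GE?T → r1=0x83

VAL = 0x9f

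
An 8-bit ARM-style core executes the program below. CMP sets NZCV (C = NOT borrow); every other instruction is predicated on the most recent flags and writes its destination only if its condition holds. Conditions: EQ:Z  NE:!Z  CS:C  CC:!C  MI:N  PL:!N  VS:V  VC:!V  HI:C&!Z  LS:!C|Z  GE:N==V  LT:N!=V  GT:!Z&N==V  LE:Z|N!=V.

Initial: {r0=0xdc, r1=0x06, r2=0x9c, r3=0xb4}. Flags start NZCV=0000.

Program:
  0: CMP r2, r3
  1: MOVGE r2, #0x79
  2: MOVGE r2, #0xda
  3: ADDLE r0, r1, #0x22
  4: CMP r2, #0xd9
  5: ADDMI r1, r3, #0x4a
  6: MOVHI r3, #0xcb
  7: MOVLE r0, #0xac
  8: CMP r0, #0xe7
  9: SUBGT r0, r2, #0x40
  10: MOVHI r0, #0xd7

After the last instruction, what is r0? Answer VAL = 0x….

VAL = 0xac

0: ✓ CMP  NZCV=1000
1: · MOVGE
2: · MOVGE
3: ✓ ADDLE  r0←0x28
4: ✓ CMP  NZCV=1000
5: ✓ ADDMI  r1←0xfe
6: · MOVHI
7: ✓ MOVLE  r0←0xac
8: ✓ CMP  NZCV=1000
9: · SUBGT
10: · MOVHI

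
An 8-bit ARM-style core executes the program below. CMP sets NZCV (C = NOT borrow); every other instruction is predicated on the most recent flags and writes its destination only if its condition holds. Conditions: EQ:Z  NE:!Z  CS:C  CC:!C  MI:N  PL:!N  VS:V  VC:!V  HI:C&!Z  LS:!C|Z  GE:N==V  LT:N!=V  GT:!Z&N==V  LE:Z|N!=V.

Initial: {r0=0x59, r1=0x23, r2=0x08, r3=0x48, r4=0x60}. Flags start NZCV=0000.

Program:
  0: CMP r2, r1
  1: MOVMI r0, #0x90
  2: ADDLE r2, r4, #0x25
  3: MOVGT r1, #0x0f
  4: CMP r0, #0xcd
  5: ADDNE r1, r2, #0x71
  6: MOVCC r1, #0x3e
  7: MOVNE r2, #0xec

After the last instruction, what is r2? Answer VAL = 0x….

0: ✓ CMP  NZCV=1000
1: ✓ MOVMI  r0←0x90
2: ✓ ADDLE  r2←0x85
3: · MOVGT
4: ✓ CMP  NZCV=1000
5: ✓ ADDNE  r1←0xf6
6: ✓ MOVCC  r1←0x3e
7: ✓ MOVNE  r2←0xec

VAL = 0xec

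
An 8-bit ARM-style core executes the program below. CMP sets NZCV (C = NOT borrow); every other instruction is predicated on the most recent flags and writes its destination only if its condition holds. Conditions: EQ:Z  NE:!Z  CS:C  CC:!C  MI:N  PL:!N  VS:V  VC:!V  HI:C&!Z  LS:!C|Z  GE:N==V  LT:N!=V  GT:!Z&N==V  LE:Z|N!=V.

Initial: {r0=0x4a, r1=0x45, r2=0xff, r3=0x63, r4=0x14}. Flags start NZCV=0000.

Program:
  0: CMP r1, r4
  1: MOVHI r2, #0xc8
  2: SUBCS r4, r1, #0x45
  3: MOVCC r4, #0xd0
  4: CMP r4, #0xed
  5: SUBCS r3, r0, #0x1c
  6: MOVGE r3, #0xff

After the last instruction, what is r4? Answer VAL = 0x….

VAL = 0x00

0: ✓ CMP  NZCV=0010
1: ✓ MOVHI  r2←0xc8
2: ✓ SUBCS  r4←0x00
3: · MOVCC
4: ✓ CMP  NZCV=0000
5: · SUBCS
6: ✓ MOVGE  r3←0xff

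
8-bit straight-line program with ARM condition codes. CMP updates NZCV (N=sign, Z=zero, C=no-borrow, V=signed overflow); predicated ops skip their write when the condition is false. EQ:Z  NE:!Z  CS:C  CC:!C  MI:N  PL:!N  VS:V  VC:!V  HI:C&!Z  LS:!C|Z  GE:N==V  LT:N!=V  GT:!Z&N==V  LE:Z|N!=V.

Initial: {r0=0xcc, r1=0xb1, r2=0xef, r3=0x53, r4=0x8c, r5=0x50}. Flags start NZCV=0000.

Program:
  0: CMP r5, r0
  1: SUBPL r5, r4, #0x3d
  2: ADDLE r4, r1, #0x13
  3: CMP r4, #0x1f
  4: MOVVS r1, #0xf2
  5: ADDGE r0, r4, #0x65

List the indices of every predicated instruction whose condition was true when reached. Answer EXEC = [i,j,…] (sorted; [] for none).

EXEC = [4]

0: ✓ CMP  NZCV=1001
1: · SUBPL
2: · ADDLE
3: ✓ CMP  NZCV=0011
4: ✓ MOVVS  r1←0xf2
5: · ADDGE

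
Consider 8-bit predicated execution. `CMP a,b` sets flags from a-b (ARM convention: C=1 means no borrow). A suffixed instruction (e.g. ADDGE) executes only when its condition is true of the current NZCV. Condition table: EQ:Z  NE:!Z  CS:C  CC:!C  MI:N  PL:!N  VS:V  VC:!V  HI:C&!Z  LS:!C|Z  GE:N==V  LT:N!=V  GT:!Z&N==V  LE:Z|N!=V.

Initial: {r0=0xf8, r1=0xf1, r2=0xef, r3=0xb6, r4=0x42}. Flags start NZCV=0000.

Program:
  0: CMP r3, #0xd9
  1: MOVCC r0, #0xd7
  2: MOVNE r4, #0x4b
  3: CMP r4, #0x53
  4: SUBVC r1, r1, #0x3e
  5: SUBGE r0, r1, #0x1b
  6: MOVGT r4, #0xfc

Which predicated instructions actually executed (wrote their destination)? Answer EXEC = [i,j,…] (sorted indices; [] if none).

[0] flags=1000 → (cmp)
[1] flags=1000 CC?T → r0=0xd7
[2] flags=1000 NE?T → r4=0x4b
[3] flags=1000 → (cmp)
[4] flags=1000 VC?T → r1=0xb3
[5] flags=1000 GE?F → skip
[6] flags=1000 GT?F → skip

EXEC = [1,2,4]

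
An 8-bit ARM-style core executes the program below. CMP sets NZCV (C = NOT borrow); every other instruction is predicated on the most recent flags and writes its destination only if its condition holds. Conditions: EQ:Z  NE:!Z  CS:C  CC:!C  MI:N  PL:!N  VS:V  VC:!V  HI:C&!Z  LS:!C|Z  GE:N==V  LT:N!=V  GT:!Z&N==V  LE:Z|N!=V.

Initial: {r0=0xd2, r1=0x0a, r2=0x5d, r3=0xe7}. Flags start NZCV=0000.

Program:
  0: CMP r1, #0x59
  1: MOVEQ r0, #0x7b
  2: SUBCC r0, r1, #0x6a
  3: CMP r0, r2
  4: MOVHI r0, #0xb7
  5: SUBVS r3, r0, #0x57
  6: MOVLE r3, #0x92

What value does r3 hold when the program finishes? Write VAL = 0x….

[0] flags=1000 → (cmp)
[1] flags=1000 EQ?F → skip
[2] flags=1000 CC?T → r0=0xa0
[3] flags=0011 → (cmp)
[4] flags=0011 HI?T → r0=0xb7
[5] flags=0011 VS?T → r3=0x60
[6] flags=0011 LE?T → r3=0x92

VAL = 0x92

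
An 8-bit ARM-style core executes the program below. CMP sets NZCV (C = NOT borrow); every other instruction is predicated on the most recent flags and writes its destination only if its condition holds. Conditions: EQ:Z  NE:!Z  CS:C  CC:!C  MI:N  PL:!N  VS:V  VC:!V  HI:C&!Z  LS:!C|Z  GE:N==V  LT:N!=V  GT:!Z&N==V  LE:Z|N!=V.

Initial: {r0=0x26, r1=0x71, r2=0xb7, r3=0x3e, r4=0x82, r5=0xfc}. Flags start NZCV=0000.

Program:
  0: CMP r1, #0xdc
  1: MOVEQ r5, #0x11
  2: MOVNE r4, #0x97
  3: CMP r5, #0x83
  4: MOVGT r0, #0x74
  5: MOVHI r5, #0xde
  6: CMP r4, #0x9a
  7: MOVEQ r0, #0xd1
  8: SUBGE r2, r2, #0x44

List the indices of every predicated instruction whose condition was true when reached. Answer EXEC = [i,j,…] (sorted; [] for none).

[0] flags=1001 → (cmp)
[1] flags=1001 EQ?F → skip
[2] flags=1001 NE?T → r4=0x97
[3] flags=0010 → (cmp)
[4] flags=0010 GT?T → r0=0x74
[5] flags=0010 HI?T → r5=0xde
[6] flags=1000 → (cmp)
[7] flags=1000 EQ?F → skip
[8] flags=1000 GE?F → skip

EXEC = [2,4,5]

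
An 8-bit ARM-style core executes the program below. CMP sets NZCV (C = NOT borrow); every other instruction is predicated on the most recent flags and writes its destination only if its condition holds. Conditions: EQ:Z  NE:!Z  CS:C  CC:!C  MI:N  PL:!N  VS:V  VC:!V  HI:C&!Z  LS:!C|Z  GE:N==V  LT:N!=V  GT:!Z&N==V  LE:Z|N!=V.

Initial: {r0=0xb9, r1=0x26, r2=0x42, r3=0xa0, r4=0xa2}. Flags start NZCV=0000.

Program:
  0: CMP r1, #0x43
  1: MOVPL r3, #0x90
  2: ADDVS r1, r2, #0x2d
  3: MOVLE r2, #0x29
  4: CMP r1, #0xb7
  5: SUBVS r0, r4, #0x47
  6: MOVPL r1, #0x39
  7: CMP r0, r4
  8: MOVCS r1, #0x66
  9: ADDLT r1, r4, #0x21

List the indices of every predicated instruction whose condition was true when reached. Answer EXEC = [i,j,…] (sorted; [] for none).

[0] flags=1000 → (cmp)
[1] flags=1000 PL?F → skip
[2] flags=1000 VS?F → skip
[3] flags=1000 LE?T → r2=0x29
[4] flags=0000 → (cmp)
[5] flags=0000 VS?F → skip
[6] flags=0000 PL?T → r1=0x39
[7] flags=0010 → (cmp)
[8] flags=0010 CS?T → r1=0x66
[9] flags=0010 LT?F → skip

EXEC = [3,6,8]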